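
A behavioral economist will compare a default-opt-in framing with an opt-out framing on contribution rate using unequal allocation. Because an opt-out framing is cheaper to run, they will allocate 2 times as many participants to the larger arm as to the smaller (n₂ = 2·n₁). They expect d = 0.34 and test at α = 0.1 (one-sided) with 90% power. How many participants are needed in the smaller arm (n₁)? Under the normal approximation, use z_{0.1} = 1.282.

With allocation ratio k = n₂/n₁ = 2, Var(x̄₁−x̄₂) = σ²(1/n₁ + 1/(k·n₁)) = σ²·(k+1)/(k·n₁).
So n₁ = (1 + 1/k)·((z_{α} + z_β)/d)² = 1.500 × (2.564/0.34)².
n₁ = 1.500 × 56.87 = 85.3.
Round up: n₁ = 86, giving n₂ = 2 × 86 = 172.

n₁ = 86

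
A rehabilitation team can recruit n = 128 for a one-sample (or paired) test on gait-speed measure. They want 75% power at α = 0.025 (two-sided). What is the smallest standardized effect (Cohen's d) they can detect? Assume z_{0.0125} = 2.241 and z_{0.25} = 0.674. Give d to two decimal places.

d_min ≈ 0.26

For a single sample (or paired design) of n = 128: d_min = (z_{α/2} + z_β)/√n.
z-sum = 2.241 + 0.674 = 2.915.
d_min = 2.915 / √128 = 2.915 / 11.314 = 0.258.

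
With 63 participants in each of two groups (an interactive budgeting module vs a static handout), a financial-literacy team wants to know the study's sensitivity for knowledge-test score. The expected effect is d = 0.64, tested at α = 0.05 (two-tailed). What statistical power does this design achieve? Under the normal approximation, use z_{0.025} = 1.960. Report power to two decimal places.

For two equal groups, power = Φ(d·√(n/2) − z_{α/2}).
d·√(n/2) = 0.64 × √(63/2) = 0.64 × 5.612 = 3.592.
z_β = 3.592 − 1.960 = 1.632.
Power = Φ(1.632) = 0.949.

power ≈ 0.95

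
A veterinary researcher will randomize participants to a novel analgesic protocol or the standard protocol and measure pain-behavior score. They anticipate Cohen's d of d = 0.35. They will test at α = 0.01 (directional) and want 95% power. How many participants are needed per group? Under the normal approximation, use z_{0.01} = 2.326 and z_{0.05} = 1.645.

For two independent groups with equal n: n = 2·((z_{α} + z_β) / d)².
z_{α} + z_β = 2.326 + 1.645 = 3.971.
n = 2 × (3.971 / 0.35)² = 2 × 11.346² = 2 × 128.73 = 257.5.
Round up to the next whole participant.

n = 258 per group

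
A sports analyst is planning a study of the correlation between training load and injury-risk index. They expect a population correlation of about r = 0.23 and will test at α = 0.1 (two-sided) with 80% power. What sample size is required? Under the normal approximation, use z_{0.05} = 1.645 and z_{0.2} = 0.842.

n = 116

Fisher's z: C = ½·ln((1+r)/(1−r)) = ½·ln(1.5974) = 0.2342.
n = ((z_{α/2} + z_β)/C)² + 3.
(1.645 + 0.842) / 0.2342 = 2.487 / 0.2342 = 10.619.
n = 10.619² + 3 = 112.77 + 3 = 115.8.
Round up.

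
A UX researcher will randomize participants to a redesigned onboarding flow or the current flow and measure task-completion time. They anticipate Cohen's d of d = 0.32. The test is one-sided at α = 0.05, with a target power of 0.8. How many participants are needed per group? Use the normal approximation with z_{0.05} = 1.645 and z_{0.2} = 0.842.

For two independent groups with equal n: n = 2·((z_{α} + z_β) / d)².
z_{α} + z_β = 1.645 + 0.842 = 2.487.
n = 2 × (2.487 / 0.32)² = 2 × 7.772² = 2 × 60.40 = 120.8.
Round up to the next whole participant.

n = 121 per group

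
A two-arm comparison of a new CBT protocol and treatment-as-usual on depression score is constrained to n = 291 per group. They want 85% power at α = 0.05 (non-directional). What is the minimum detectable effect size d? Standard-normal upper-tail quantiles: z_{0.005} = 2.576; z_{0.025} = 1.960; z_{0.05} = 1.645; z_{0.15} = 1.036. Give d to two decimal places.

For two independent groups of n = 291 each: d_min = (z_{α/2} + z_β)·√(2/n).
z-sum = 1.960 + 1.036 = 2.996.
d_min = 2.996 × √(2/291) = 2.996 × 0.0829 = 0.248.

d_min ≈ 0.25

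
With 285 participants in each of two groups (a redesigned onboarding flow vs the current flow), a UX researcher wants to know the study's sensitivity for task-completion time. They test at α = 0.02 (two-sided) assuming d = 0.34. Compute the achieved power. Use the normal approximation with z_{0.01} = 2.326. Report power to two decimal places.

power ≈ 0.96

For two equal groups, power = Φ(d·√(n/2) − z_{α/2}).
d·√(n/2) = 0.34 × √(285/2) = 0.34 × 11.937 = 4.059.
z_β = 4.059 − 2.326 = 1.733.
Power = Φ(1.733) = 0.958.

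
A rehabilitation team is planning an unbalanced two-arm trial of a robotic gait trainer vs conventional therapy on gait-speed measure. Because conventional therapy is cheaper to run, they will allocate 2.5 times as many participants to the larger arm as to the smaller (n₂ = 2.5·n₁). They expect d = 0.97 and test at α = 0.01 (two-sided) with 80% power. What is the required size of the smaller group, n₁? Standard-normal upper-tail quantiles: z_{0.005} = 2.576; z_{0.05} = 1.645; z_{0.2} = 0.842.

n₁ = 18

With allocation ratio k = n₂/n₁ = 2.5, Var(x̄₁−x̄₂) = σ²(1/n₁ + 1/(k·n₁)) = σ²·(k+1)/(k·n₁).
So n₁ = (1 + 1/k)·((z_{α/2} + z_β)/d)² = 1.400 × (3.418/0.97)².
n₁ = 1.400 × 12.42 = 17.4.
Round up: n₁ = 18, giving n₂ = 2.5 × 18 = 45.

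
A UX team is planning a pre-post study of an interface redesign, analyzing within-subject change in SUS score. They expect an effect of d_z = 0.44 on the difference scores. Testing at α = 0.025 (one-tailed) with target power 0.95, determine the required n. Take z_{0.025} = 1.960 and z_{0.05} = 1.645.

n = 68 pairs

For a paired (one-sample on differences) test: n = ((z_{α} + z_β) / d)².
z_{α} + z_β = 1.960 + 1.645 = 3.605.
n = (3.605 / 0.44)² = 8.193² = 67.13.
Round up.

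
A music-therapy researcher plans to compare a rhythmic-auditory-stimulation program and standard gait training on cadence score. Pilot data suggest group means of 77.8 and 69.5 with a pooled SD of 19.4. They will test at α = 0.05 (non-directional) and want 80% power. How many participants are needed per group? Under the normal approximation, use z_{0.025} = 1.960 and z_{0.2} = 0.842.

Cohen's d = |M₁ − M₂| / SD_pooled = |77.8 − 69.5| / 19.4 = 8.3 / 19.4 = 0.428.
For two independent groups with equal n: n = 2·((z_{α/2} + z_β) / d)².
z_{α/2} + z_β = 1.960 + 0.842 = 2.802.
n = 2 × (2.802 / 0.428)² = 2 × 6.547² = 2 × 42.86 = 85.7.
Round up to the next whole participant.

n = 86 per group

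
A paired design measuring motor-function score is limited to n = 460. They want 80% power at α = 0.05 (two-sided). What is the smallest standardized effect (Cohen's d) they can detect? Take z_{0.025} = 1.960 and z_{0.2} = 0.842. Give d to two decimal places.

For a single sample (or paired design) of n = 460: d_min = (z_{α/2} + z_β)/√n.
z-sum = 1.960 + 0.842 = 2.802.
d_min = 2.802 / √460 = 2.802 / 21.448 = 0.131.

d_min ≈ 0.13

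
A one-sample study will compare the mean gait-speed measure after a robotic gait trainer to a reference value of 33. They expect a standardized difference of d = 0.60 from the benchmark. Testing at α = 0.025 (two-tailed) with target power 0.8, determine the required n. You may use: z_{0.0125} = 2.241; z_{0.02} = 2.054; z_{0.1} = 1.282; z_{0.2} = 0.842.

n = 27

For a one-sample test: n = ((z_{α/2} + z_β) / d)².
z_{α/2} + z_β = 2.241 + 0.842 = 3.083.
n = (3.083 / 0.60)² = 5.138² = 26.40.
Round up.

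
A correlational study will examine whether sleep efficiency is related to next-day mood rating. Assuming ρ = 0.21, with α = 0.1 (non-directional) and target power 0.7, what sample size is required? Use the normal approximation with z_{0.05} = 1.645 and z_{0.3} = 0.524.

n = 107

Fisher's z: C = ½·ln((1+r)/(1−r)) = ½·ln(1.5316) = 0.2132.
n = ((z_{α/2} + z_β)/C)² + 3.
(1.645 + 0.524) / 0.2132 = 2.169 / 0.2132 = 10.174.
n = 10.174² + 3 = 103.50 + 3 = 106.5.
Round up.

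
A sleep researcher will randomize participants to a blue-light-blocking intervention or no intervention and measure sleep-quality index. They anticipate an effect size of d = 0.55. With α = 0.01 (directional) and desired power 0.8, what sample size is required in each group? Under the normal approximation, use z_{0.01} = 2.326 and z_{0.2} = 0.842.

n = 67 per group

For two independent groups with equal n: n = 2·((z_{α} + z_β) / d)².
z_{α} + z_β = 2.326 + 0.842 = 3.168.
n = 2 × (3.168 / 0.55)² = 2 × 5.760² = 2 × 33.18 = 66.4.
Round up to the next whole participant.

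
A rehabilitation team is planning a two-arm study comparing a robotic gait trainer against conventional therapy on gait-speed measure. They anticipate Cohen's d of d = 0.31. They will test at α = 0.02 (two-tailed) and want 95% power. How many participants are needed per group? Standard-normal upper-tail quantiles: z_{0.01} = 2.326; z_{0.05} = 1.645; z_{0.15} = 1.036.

For two independent groups with equal n: n = 2·((z_{α/2} + z_β) / d)².
z_{α/2} + z_β = 2.326 + 1.645 = 3.971.
n = 2 × (3.971 / 0.31)² = 2 × 12.810² = 2 × 164.09 = 328.2.
Round up to the next whole participant.

n = 329 per group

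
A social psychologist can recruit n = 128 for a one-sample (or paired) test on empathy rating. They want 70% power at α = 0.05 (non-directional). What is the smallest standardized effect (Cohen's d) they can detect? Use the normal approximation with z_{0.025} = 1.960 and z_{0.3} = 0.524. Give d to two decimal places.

d_min ≈ 0.22

For a single sample (or paired design) of n = 128: d_min = (z_{α/2} + z_β)/√n.
z-sum = 1.960 + 0.524 = 2.484.
d_min = 2.484 / √128 = 2.484 / 11.314 = 0.220.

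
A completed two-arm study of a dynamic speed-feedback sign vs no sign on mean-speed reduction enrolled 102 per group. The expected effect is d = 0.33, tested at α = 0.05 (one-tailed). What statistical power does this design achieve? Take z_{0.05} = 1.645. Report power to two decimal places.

For two equal groups, power = Φ(d·√(n/2) − z_{α}).
d·√(n/2) = 0.33 × √(102/2) = 0.33 × 7.141 = 2.357.
z_β = 2.357 − 1.645 = 0.712.
Power = Φ(0.712) = 0.762.

power ≈ 0.76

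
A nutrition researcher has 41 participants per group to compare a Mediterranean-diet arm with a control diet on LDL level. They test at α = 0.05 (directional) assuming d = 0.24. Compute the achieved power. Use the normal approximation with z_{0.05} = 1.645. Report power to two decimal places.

For two equal groups, power = Φ(d·√(n/2) − z_{α}).
d·√(n/2) = 0.24 × √(41/2) = 0.24 × 4.528 = 1.087.
z_β = 1.087 − 1.645 = -0.558.
Power = Φ(-0.558) = 0.288.

power ≈ 0.29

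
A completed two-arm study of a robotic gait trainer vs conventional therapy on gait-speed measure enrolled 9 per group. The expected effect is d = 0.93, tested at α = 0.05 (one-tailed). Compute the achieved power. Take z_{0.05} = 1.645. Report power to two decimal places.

power ≈ 0.63

For two equal groups, power = Φ(d·√(n/2) − z_{α}).
d·√(n/2) = 0.93 × √(9/2) = 0.93 × 2.121 = 1.973.
z_β = 1.973 − 1.645 = 0.328.
Power = Φ(0.328) = 0.628.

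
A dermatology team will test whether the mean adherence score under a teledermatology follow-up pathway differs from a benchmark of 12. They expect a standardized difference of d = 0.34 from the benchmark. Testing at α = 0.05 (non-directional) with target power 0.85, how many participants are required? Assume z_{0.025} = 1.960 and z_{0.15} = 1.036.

For a one-sample test: n = ((z_{α/2} + z_β) / d)².
z_{α/2} + z_β = 1.960 + 1.036 = 2.996.
n = (2.996 / 0.34)² = 8.812² = 77.65.
Round up.

n = 78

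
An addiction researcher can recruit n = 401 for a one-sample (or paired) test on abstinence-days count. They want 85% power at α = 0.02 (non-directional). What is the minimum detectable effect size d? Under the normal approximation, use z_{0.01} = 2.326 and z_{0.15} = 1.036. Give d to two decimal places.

For a single sample (or paired design) of n = 401: d_min = (z_{α/2} + z_β)/√n.
z-sum = 2.326 + 1.036 = 3.362.
d_min = 3.362 / √401 = 3.362 / 20.025 = 0.168.

d_min ≈ 0.17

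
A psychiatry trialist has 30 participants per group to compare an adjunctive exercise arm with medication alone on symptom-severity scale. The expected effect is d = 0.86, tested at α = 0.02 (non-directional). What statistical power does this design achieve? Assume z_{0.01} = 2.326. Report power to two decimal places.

For two equal groups, power = Φ(d·√(n/2) − z_{α/2}).
d·√(n/2) = 0.86 × √(30/2) = 0.86 × 3.873 = 3.331.
z_β = 3.331 − 2.326 = 1.005.
Power = Φ(1.005) = 0.842.

power ≈ 0.84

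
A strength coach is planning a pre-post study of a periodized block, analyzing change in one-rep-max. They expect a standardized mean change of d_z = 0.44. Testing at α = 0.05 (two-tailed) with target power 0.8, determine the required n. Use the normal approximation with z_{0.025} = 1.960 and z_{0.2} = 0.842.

n = 41 pairs

For a paired (one-sample on differences) test: n = ((z_{α/2} + z_β) / d)².
z_{α/2} + z_β = 1.960 + 0.842 = 2.802.
n = (2.802 / 0.44)² = 6.368² = 40.55.
Round up.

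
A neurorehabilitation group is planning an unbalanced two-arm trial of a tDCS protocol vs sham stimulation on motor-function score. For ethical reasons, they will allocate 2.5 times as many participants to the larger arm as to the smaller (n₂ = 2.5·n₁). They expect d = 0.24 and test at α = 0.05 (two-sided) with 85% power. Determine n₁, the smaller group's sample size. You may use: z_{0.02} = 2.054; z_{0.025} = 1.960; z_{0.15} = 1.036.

With allocation ratio k = n₂/n₁ = 2.5, Var(x̄₁−x̄₂) = σ²(1/n₁ + 1/(k·n₁)) = σ²·(k+1)/(k·n₁).
So n₁ = (1 + 1/k)·((z_{α/2} + z_β)/d)² = 1.400 × (2.996/0.24)².
n₁ = 1.400 × 155.83 = 218.2.
Round up: n₁ = 219, giving n₂ = ⌈2.5 × 219⌉ = ⌈547.5⌉ = 548.

n₁ = 219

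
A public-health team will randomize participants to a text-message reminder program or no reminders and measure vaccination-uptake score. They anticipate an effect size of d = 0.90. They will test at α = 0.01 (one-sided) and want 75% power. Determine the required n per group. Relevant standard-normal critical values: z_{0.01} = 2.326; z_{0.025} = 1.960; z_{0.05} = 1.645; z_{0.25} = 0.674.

n = 23 per group

For two independent groups with equal n: n = 2·((z_{α} + z_β) / d)².
z_{α} + z_β = 2.326 + 0.674 = 3.000.
n = 2 × (3.000 / 0.90)² = 2 × 3.333² = 2 × 11.11 = 22.2.
Round up to the next whole participant.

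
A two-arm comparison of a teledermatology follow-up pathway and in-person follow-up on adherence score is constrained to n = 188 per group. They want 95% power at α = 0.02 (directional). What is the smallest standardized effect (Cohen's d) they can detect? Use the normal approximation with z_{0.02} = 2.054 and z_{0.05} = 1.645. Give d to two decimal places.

For two independent groups of n = 188 each: d_min = (z_{α} + z_β)·√(2/n).
z-sum = 2.054 + 1.645 = 3.699.
d_min = 3.699 × √(2/188) = 3.699 × 0.1031 = 0.382.

d_min ≈ 0.38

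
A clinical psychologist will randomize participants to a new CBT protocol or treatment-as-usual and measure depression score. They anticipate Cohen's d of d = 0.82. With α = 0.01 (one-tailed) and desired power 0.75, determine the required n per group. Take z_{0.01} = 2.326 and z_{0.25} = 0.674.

For two independent groups with equal n: n = 2·((z_{α} + z_β) / d)².
z_{α} + z_β = 2.326 + 0.674 = 3.000.
n = 2 × (3.000 / 0.82)² = 2 × 3.659² = 2 × 13.38 = 26.8.
Round up to the next whole participant.

n = 27 per group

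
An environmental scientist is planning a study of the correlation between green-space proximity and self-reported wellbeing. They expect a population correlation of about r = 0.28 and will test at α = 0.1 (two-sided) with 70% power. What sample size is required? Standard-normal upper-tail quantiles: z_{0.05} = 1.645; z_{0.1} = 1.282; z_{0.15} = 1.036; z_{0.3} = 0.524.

n = 60

Fisher's z: C = ½·ln((1+r)/(1−r)) = ½·ln(1.7778) = 0.2877.
n = ((z_{α/2} + z_β)/C)² + 3.
(1.645 + 0.524) / 0.2877 = 2.169 / 0.2877 = 7.539.
n = 7.539² + 3 = 56.84 + 3 = 59.8.
Round up.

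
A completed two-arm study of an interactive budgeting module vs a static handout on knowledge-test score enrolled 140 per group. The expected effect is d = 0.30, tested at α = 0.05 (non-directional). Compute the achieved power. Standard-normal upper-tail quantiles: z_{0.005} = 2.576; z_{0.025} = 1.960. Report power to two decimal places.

power ≈ 0.71

For two equal groups, power = Φ(d·√(n/2) − z_{α/2}).
d·√(n/2) = 0.30 × √(140/2) = 0.30 × 8.367 = 2.510.
z_β = 2.510 − 1.960 = 0.550.
Power = Φ(0.550) = 0.709.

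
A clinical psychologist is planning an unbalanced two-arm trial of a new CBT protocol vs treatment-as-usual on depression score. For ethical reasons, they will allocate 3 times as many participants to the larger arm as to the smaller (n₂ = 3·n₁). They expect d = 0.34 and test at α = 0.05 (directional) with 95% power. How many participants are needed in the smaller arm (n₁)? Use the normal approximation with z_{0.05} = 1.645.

With allocation ratio k = n₂/n₁ = 3, Var(x̄₁−x̄₂) = σ²(1/n₁ + 1/(k·n₁)) = σ²·(k+1)/(k·n₁).
So n₁ = (1 + 1/k)·((z_{α} + z_β)/d)² = 1.333 × (3.290/0.34)².
n₁ = 1.333 × 93.63 = 124.8.
Round up: n₁ = 125, giving n₂ = 3 × 125 = 375.

n₁ = 125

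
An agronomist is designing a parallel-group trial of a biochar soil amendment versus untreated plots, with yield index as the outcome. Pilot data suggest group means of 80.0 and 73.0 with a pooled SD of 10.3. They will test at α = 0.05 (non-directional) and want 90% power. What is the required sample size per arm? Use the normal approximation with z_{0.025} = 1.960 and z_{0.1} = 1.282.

n = 46 per group

Cohen's d = |M₁ − M₂| / SD_pooled = |80.0 − 73.0| / 10.3 = 7.0 / 10.3 = 0.680.
For two independent groups with equal n: n = 2·((z_{α/2} + z_β) / d)².
z_{α/2} + z_β = 1.960 + 1.282 = 3.242.
n = 2 × (3.242 / 0.680)² = 2 × 4.768² = 2 × 22.73 = 45.5.
Round up to the next whole participant.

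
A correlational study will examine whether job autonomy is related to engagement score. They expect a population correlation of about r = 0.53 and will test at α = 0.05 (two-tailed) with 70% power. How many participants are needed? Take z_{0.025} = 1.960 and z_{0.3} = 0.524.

Fisher's z: C = ½·ln((1+r)/(1−r)) = ½·ln(3.2553) = 0.5901.
n = ((z_{α/2} + z_β)/C)² + 3.
(1.960 + 0.524) / 0.5901 = 2.484 / 0.5901 = 4.209.
n = 4.209² + 3 = 17.72 + 3 = 20.7.
Round up.

n = 21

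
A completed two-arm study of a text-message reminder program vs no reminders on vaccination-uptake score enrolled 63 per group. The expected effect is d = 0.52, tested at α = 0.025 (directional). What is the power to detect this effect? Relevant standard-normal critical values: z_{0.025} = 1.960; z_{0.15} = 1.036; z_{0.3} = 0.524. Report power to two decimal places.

For two equal groups, power = Φ(d·√(n/2) − z_{α}).
d·√(n/2) = 0.52 × √(63/2) = 0.52 × 5.612 = 2.918.
z_β = 2.918 − 1.960 = 0.958.
Power = Φ(0.958) = 0.831.

power ≈ 0.83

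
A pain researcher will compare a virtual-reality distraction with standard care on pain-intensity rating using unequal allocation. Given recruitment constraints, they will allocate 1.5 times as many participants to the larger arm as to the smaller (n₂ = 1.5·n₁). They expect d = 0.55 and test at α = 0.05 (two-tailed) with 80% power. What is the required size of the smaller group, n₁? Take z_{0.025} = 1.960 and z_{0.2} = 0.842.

n₁ = 44

With allocation ratio k = n₂/n₁ = 1.5, Var(x̄₁−x̄₂) = σ²(1/n₁ + 1/(k·n₁)) = σ²·(k+1)/(k·n₁).
So n₁ = (1 + 1/k)·((z_{α/2} + z_β)/d)² = 1.667 × (2.802/0.55)².
n₁ = 1.667 × 25.95 = 43.3.
Round up: n₁ = 44, giving n₂ = 1.5 × 44 = 66.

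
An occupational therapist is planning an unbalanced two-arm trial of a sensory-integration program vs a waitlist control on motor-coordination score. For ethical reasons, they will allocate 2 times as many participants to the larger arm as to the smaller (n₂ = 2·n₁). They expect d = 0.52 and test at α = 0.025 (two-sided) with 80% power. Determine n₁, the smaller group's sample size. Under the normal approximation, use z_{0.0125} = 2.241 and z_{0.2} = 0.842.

n₁ = 53

With allocation ratio k = n₂/n₁ = 2, Var(x̄₁−x̄₂) = σ²(1/n₁ + 1/(k·n₁)) = σ²·(k+1)/(k·n₁).
So n₁ = (1 + 1/k)·((z_{α/2} + z_β)/d)² = 1.500 × (3.083/0.52)².
n₁ = 1.500 × 35.15 = 52.7.
Round up: n₁ = 53, giving n₂ = 2 × 53 = 106.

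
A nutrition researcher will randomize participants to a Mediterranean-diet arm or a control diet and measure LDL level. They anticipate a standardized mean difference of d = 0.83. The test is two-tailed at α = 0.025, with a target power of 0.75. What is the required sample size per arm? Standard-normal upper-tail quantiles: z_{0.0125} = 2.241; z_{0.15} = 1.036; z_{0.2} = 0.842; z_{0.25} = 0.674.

For two independent groups with equal n: n = 2·((z_{α/2} + z_β) / d)².
z_{α/2} + z_β = 2.241 + 0.674 = 2.915.
n = 2 × (2.915 / 0.83)² = 2 × 3.512² = 2 × 12.33 = 24.7.
Round up to the next whole participant.

n = 25 per group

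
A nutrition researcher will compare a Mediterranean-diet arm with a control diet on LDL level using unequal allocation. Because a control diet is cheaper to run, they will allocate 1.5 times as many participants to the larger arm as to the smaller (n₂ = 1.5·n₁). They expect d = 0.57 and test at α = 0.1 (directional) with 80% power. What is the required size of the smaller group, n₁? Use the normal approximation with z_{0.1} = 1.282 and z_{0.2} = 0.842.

n₁ = 24

With allocation ratio k = n₂/n₁ = 1.5, Var(x̄₁−x̄₂) = σ²(1/n₁ + 1/(k·n₁)) = σ²·(k+1)/(k·n₁).
So n₁ = (1 + 1/k)·((z_{α} + z_β)/d)² = 1.667 × (2.124/0.57)².
n₁ = 1.667 × 13.89 = 23.1.
Round up: n₁ = 24, giving n₂ = 1.5 × 24 = 36.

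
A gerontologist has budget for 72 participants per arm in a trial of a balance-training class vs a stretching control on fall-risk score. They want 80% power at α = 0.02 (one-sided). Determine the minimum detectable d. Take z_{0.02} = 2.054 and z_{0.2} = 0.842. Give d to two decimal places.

For two independent groups of n = 72 each: d_min = (z_{α} + z_β)·√(2/n).
z-sum = 2.054 + 0.842 = 2.896.
d_min = 2.896 × √(2/72) = 2.896 × 0.1667 = 0.483.

d_min ≈ 0.48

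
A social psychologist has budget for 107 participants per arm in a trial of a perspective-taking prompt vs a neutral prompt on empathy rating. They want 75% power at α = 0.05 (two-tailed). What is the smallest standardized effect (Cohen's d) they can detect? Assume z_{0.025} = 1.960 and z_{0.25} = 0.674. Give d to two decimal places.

d_min ≈ 0.36

For two independent groups of n = 107 each: d_min = (z_{α/2} + z_β)·√(2/n).
z-sum = 1.960 + 0.674 = 2.634.
d_min = 2.634 × √(2/107) = 2.634 × 0.1367 = 0.360.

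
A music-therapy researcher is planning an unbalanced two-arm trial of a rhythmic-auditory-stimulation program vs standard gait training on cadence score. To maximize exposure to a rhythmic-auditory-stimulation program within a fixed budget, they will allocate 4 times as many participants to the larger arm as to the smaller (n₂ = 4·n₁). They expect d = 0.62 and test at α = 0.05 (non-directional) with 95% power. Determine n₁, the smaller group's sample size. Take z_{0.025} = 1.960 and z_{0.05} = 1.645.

n₁ = 43

With allocation ratio k = n₂/n₁ = 4, Var(x̄₁−x̄₂) = σ²(1/n₁ + 1/(k·n₁)) = σ²·(k+1)/(k·n₁).
So n₁ = (1 + 1/k)·((z_{α/2} + z_β)/d)² = 1.250 × (3.605/0.62)².
n₁ = 1.250 × 33.81 = 42.3.
Round up: n₁ = 43, giving n₂ = 4 × 43 = 172.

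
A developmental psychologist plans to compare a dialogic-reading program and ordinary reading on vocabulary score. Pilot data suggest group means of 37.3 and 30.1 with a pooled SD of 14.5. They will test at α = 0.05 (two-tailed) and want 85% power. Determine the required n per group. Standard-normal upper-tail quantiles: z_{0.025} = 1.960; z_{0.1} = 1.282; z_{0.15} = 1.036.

n = 73 per group

Cohen's d = |M₁ − M₂| / SD_pooled = |37.3 − 30.1| / 14.5 = 7.2 / 14.5 = 0.497.
For two independent groups with equal n: n = 2·((z_{α/2} + z_β) / d)².
z_{α/2} + z_β = 1.960 + 1.036 = 2.996.
n = 2 × (2.996 / 0.497)² = 2 × 6.028² = 2 × 36.34 = 72.7.
Round up to the next whole participant.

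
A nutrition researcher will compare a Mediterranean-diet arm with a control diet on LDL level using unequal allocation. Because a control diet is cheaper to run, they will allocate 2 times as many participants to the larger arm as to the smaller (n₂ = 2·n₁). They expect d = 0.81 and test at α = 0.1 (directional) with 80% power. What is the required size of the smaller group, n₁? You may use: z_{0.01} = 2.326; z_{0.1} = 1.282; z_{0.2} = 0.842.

With allocation ratio k = n₂/n₁ = 2, Var(x̄₁−x̄₂) = σ²(1/n₁ + 1/(k·n₁)) = σ²·(k+1)/(k·n₁).
So n₁ = (1 + 1/k)·((z_{α} + z_β)/d)² = 1.500 × (2.124/0.81)².
n₁ = 1.500 × 6.88 = 10.3.
Round up: n₁ = 11, giving n₂ = 2 × 11 = 22.

n₁ = 11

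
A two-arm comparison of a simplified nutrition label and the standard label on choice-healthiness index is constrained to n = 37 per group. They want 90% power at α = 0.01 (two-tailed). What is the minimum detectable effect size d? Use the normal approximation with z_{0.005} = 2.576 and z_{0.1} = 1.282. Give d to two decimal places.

For two independent groups of n = 37 each: d_min = (z_{α/2} + z_β)·√(2/n).
z-sum = 2.576 + 1.282 = 3.858.
d_min = 3.858 × √(2/37) = 3.858 × 0.2325 = 0.897.

d_min ≈ 0.90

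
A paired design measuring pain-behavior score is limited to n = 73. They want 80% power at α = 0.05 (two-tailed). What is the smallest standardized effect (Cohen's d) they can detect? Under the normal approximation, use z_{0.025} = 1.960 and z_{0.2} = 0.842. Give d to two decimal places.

For a single sample (or paired design) of n = 73: d_min = (z_{α/2} + z_β)/√n.
z-sum = 1.960 + 0.842 = 2.802.
d_min = 2.802 / √73 = 2.802 / 8.544 = 0.328.

d_min ≈ 0.33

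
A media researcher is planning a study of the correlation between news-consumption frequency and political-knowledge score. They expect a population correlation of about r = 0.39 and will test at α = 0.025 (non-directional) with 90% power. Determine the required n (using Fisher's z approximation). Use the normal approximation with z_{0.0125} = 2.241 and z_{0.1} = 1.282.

Fisher's z: C = ½·ln((1+r)/(1−r)) = ½·ln(2.2787) = 0.4118.
n = ((z_{α/2} + z_β)/C)² + 3.
(2.241 + 1.282) / 0.4118 = 3.523 / 0.4118 = 8.555.
n = 8.555² + 3 = 73.19 + 3 = 76.2.
Round up.

n = 77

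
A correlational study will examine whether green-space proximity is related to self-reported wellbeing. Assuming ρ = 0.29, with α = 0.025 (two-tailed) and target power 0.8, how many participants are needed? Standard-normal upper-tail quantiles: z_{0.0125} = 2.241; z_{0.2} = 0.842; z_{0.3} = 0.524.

Fisher's z: C = ½·ln((1+r)/(1−r)) = ½·ln(1.8169) = 0.2986.
n = ((z_{α/2} + z_β)/C)² + 3.
(2.241 + 0.842) / 0.2986 = 3.083 / 0.2986 = 10.325.
n = 10.325² + 3 = 106.60 + 3 = 109.6.
Round up.

n = 110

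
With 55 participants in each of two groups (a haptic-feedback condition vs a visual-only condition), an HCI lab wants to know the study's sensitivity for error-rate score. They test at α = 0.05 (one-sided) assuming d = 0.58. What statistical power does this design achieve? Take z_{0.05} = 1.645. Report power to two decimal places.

For two equal groups, power = Φ(d·√(n/2) − z_{α}).
d·√(n/2) = 0.58 × √(55/2) = 0.58 × 5.244 = 3.042.
z_β = 3.042 − 1.645 = 1.397.
Power = Φ(1.397) = 0.919.

power ≈ 0.92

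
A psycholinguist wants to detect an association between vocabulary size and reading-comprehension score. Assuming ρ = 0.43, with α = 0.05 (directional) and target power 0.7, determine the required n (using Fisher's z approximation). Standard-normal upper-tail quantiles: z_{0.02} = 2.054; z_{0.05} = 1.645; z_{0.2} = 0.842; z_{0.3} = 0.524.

Fisher's z: C = ½·ln((1+r)/(1−r)) = ½·ln(2.5088) = 0.4599.
n = ((z_{α} + z_β)/C)² + 3.
(1.645 + 0.524) / 0.4599 = 2.169 / 0.4599 = 4.716.
n = 4.716² + 3 = 22.24 + 3 = 25.2.
Round up.

n = 26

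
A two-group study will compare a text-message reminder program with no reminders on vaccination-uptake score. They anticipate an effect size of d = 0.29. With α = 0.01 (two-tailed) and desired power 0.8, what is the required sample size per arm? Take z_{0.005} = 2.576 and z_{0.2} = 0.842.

n = 278 per group

For two independent groups with equal n: n = 2·((z_{α/2} + z_β) / d)².
z_{α/2} + z_β = 2.576 + 0.842 = 3.418.
n = 2 × (3.418 / 0.29)² = 2 × 11.786² = 2 × 138.91 = 277.8.
Round up to the next whole participant.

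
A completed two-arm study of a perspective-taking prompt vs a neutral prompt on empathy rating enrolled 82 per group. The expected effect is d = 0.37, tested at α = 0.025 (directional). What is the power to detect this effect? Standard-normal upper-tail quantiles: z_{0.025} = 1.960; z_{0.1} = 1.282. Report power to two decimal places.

power ≈ 0.66

For two equal groups, power = Φ(d·√(n/2) − z_{α}).
d·√(n/2) = 0.37 × √(82/2) = 0.37 × 6.403 = 2.369.
z_β = 2.369 − 1.960 = 0.409.
Power = Φ(0.409) = 0.659.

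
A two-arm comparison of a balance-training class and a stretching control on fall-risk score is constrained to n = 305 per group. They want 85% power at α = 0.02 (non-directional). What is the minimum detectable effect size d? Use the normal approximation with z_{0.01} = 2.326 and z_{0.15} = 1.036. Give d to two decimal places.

d_min ≈ 0.27

For two independent groups of n = 305 each: d_min = (z_{α/2} + z_β)·√(2/n).
z-sum = 2.326 + 1.036 = 3.362.
d_min = 3.362 × √(2/305) = 3.362 × 0.0810 = 0.272.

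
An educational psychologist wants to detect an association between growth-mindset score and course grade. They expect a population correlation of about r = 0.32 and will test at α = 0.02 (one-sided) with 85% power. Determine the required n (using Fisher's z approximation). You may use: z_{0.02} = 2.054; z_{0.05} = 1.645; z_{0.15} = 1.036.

Fisher's z: C = ½·ln((1+r)/(1−r)) = ½·ln(1.9412) = 0.3316.
n = ((z_{α} + z_β)/C)² + 3.
(2.054 + 1.036) / 0.3316 = 3.090 / 0.3316 = 9.318.
n = 9.318² + 3 = 86.83 + 3 = 89.8.
Round up.

n = 90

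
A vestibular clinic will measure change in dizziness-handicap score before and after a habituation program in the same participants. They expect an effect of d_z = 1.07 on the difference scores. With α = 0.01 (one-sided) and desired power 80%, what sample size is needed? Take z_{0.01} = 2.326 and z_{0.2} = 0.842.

For a paired (one-sample on differences) test: n = ((z_{α} + z_β) / d)².
z_{α} + z_β = 2.326 + 0.842 = 3.168.
n = (3.168 / 1.07)² = 2.961² = 8.77.
Round up.

n = 9 pairs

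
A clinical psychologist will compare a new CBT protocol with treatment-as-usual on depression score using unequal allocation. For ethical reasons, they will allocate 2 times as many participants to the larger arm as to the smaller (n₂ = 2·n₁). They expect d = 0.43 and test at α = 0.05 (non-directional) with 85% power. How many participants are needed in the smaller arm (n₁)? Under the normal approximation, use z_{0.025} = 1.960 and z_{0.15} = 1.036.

With allocation ratio k = n₂/n₁ = 2, Var(x̄₁−x̄₂) = σ²(1/n₁ + 1/(k·n₁)) = σ²·(k+1)/(k·n₁).
So n₁ = (1 + 1/k)·((z_{α/2} + z_β)/d)² = 1.500 × (2.996/0.43)².
n₁ = 1.500 × 48.55 = 72.8.
Round up: n₁ = 73, giving n₂ = 2 × 73 = 146.

n₁ = 73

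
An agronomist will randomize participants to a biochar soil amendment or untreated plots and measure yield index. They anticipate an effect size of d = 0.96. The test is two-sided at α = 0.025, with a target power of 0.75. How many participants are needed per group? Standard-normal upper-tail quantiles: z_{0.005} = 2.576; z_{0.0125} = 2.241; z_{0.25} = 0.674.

n = 19 per group

For two independent groups with equal n: n = 2·((z_{α/2} + z_β) / d)².
z_{α/2} + z_β = 2.241 + 0.674 = 2.915.
n = 2 × (2.915 / 0.96)² = 2 × 3.036² = 2 × 9.22 = 18.4.
Round up to the next whole participant.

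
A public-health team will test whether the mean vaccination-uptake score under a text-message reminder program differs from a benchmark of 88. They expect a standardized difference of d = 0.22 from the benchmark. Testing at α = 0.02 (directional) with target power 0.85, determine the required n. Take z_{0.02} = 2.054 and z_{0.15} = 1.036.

n = 198

For a one-sample test: n = ((z_{α} + z_β) / d)².
z_{α} + z_β = 2.054 + 1.036 = 3.090.
n = (3.090 / 0.22)² = 14.045² = 197.27.
Round up.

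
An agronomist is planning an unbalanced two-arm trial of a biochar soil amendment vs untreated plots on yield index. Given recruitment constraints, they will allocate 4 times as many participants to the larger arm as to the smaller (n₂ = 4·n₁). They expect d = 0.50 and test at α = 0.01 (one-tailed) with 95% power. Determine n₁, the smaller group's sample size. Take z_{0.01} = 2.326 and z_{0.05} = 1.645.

n₁ = 79

With allocation ratio k = n₂/n₁ = 4, Var(x̄₁−x̄₂) = σ²(1/n₁ + 1/(k·n₁)) = σ²·(k+1)/(k·n₁).
So n₁ = (1 + 1/k)·((z_{α} + z_β)/d)² = 1.250 × (3.971/0.50)².
n₁ = 1.250 × 63.08 = 78.8.
Round up: n₁ = 79, giving n₂ = 4 × 79 = 316.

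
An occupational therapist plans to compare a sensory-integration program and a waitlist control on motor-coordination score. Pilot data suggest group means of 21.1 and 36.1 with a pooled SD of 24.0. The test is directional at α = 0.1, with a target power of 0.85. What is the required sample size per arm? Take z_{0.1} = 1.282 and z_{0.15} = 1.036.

Cohen's d = |M₁ − M₂| / SD_pooled = |21.1 − 36.1| / 24.0 = 15.0 / 24.0 = 0.625.
For two independent groups with equal n: n = 2·((z_{α} + z_β) / d)².
z_{α} + z_β = 1.282 + 1.036 = 2.318.
n = 2 × (2.318 / 0.625)² = 2 × 3.709² = 2 × 13.76 = 27.5.
Round up to the next whole participant.

n = 28 per group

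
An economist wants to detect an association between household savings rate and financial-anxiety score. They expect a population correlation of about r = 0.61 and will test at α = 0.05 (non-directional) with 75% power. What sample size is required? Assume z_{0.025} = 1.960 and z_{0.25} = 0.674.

n = 17

Fisher's z: C = ½·ln((1+r)/(1−r)) = ½·ln(4.1282) = 0.7089.
n = ((z_{α/2} + z_β)/C)² + 3.
(1.960 + 0.674) / 0.7089 = 2.634 / 0.7089 = 3.716.
n = 3.716² + 3 = 13.81 + 3 = 16.8.
Round up.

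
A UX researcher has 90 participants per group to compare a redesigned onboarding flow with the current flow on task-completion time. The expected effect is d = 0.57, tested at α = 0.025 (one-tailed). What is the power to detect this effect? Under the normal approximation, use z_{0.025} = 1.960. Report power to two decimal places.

power ≈ 0.97

For two equal groups, power = Φ(d·√(n/2) − z_{α}).
d·√(n/2) = 0.57 × √(90/2) = 0.57 × 6.708 = 3.824.
z_β = 3.824 − 1.960 = 1.864.
Power = Φ(1.864) = 0.969.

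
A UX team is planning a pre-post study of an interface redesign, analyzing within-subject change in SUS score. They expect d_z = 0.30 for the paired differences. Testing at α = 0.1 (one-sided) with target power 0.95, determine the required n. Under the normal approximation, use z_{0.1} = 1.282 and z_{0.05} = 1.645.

For a paired (one-sample on differences) test: n = ((z_{α} + z_β) / d)².
z_{α} + z_β = 1.282 + 1.645 = 2.927.
n = (2.927 / 0.30)² = 9.757² = 95.19.
Round up.

n = 96 pairs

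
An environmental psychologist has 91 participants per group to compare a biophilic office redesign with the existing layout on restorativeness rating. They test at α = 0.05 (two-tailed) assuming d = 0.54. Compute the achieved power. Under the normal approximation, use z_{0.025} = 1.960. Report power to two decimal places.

power ≈ 0.95

For two equal groups, power = Φ(d·√(n/2) − z_{α/2}).
d·√(n/2) = 0.54 × √(91/2) = 0.54 × 6.745 = 3.642.
z_β = 3.642 − 1.960 = 1.682.
Power = Φ(1.682) = 0.954.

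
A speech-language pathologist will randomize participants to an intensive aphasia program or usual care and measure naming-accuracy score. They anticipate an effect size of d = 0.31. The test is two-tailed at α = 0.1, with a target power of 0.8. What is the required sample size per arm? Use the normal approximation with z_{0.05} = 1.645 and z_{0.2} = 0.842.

For two independent groups with equal n: n = 2·((z_{α/2} + z_β) / d)².
z_{α/2} + z_β = 1.645 + 0.842 = 2.487.
n = 2 × (2.487 / 0.31)² = 2 × 8.023² = 2 × 64.36 = 128.7.
Round up to the next whole participant.

n = 129 per group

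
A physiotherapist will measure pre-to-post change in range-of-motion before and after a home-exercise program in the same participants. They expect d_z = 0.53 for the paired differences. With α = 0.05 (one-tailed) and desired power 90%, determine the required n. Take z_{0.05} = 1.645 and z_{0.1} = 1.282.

For a paired (one-sample on differences) test: n = ((z_{α} + z_β) / d)².
z_{α} + z_β = 1.645 + 1.282 = 2.927.
n = (2.927 / 0.53)² = 5.523² = 30.50.
Round up.

n = 31 pairs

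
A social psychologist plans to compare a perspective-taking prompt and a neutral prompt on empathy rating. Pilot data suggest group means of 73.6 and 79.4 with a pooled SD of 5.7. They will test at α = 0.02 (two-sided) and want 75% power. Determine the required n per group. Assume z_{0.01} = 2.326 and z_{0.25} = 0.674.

n = 18 per group

Cohen's d = |M₁ − M₂| / SD_pooled = |73.6 − 79.4| / 5.7 = 5.8 / 5.7 = 1.018.
For two independent groups with equal n: n = 2·((z_{α/2} + z_β) / d)².
z_{α/2} + z_β = 2.326 + 0.674 = 3.000.
n = 2 × (3.000 / 1.018)² = 2 × 2.947² = 2 × 8.68 = 17.4.
Round up to the next whole participant.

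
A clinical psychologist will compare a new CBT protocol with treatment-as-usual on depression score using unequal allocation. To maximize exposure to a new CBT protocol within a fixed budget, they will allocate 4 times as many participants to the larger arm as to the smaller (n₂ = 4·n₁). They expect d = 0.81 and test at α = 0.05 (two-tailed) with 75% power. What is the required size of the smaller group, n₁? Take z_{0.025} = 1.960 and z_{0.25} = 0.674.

n₁ = 14

With allocation ratio k = n₂/n₁ = 4, Var(x̄₁−x̄₂) = σ²(1/n₁ + 1/(k·n₁)) = σ²·(k+1)/(k·n₁).
So n₁ = (1 + 1/k)·((z_{α/2} + z_β)/d)² = 1.250 × (2.634/0.81)².
n₁ = 1.250 × 10.57 = 13.2.
Round up: n₁ = 14, giving n₂ = 4 × 14 = 56.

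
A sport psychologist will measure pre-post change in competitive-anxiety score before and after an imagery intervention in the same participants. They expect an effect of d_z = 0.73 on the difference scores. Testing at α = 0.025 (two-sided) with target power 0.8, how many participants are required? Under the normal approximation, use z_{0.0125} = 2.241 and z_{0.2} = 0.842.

For a paired (one-sample on differences) test: n = ((z_{α/2} + z_β) / d)².
z_{α/2} + z_β = 2.241 + 0.842 = 3.083.
n = (3.083 / 0.73)² = 4.223² = 17.84.
Round up.

n = 18 pairs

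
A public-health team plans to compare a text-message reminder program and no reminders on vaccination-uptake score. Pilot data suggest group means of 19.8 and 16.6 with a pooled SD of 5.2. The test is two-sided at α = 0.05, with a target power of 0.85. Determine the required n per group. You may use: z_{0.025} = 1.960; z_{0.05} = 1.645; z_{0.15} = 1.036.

n = 48 per group

Cohen's d = |M₁ − M₂| / SD_pooled = |19.8 − 16.6| / 5.2 = 3.2 / 5.2 = 0.615.
For two independent groups with equal n: n = 2·((z_{α/2} + z_β) / d)².
z_{α/2} + z_β = 1.960 + 1.036 = 2.996.
n = 2 × (2.996 / 0.615)² = 2 × 4.872² = 2 × 23.73 = 47.5.
Round up to the next whole participant.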